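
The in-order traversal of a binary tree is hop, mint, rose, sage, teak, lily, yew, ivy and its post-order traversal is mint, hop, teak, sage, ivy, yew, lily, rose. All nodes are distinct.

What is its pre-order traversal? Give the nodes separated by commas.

rose, hop, mint, lily, sage, teak, yew, ivy

The last element of post-order is the root; it splits in-order into left and right subtrees.
Root rose: left subtree has 2 nodes {hop, mint}, right has 5 {sage, teak, lily, yew, ivy}.
  Root hop: left subtree has 0 nodes { }, right has 1 {mint}.
  Root lily: left subtree has 2 nodes {sage, teak}, right has 2 {yew, ivy}.
    Root sage: left subtree has 0 nodes { }, right has 1 {teak}.
    Root yew: left subtree has 0 nodes { }, right has 1 {ivy}.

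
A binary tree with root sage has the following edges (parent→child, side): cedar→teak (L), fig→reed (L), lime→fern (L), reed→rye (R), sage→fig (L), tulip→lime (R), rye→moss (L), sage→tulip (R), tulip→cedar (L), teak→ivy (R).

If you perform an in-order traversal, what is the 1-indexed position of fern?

In-order visits the left subtree, then the node, then the right subtree.
At sage: go left to fig.
  At fig: go left to reed.
    At reed: no left child.
    Visit reed.
    At reed: go right to rye.
      At rye: go left to moss.
        moss is a leaf — visit moss.
      Visit rye.
      At rye: no right child.
  Visit fig.
  At fig: no right child.
Visit sage.
At sage: go right to tulip.
  At tulip: go left to cedar.
    At cedar: go left to teak.
      At teak: no left child.
      Visit teak.
      At teak: go right to ivy.
        ivy is a leaf — visit ivy.
    Visit cedar.
    At cedar: no right child.
  Visit tulip.
  At tulip: go right to lime.
    At lime: go left to fern.
      fern is a leaf — visit fern.
    Visit lime.
    At lime: no right child.
Full in-order sequence: reed, moss, rye, fig, sage, teak, ivy, cedar, tulip, fern, lime.

10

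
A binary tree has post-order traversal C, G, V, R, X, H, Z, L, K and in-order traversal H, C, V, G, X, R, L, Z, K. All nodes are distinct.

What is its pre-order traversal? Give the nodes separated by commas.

The last element of post-order is the root; it splits in-order into left and right subtrees.
Root K: left subtree has 8 nodes {H, C, V, G, X, R, L, Z}, right has 0 { }.
  Root L: left subtree has 6 nodes {H, C, V, G, X, R}, right has 1 {Z}.
    Root H: left subtree has 0 nodes { }, right has 5 {C, V, G, X, R}.
      Root X: left subtree has 3 nodes {C, V, G}, right has 1 {R}.
        Root V: left subtree has 1 node {C}, right has 1 {G}.

K, L, H, X, V, C, G, R, Z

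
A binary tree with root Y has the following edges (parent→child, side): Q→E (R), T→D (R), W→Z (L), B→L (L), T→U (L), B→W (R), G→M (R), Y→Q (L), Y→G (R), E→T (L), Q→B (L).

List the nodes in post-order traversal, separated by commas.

Post-order visits the left subtree, then the right subtree, then the node.
At Y: go left to Q.
  At Q: go left to B.
    At B: go left to L.
      L is a leaf — visit L.
    At B: go right to W.
      At W: go left to Z.
        Z is a leaf — visit Z.
      At W: no right child.
      Visit W.
    Visit B.
  At Q: go right to E.
    At E: go left to T.
      At T: go left to U.
        U is a leaf — visit U.
      At T: go right to D.
        D is a leaf — visit D.
      Visit T.
    At E: no right child.
    Visit E.
  Visit Q.
At Y: go right to G.
  At G: no left child.
  At G: go right to M.
    M is a leaf — visit M.
  Visit G.
Visit Y.

L, Z, W, B, U, D, T, E, Q, M, G, Y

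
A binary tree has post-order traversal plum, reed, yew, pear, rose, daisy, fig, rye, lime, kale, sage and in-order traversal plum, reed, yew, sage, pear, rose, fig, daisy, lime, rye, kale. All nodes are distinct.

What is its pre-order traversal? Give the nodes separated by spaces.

The last element of post-order is the root; it splits in-order into left and right subtrees.
Root sage: left subtree has 3 nodes {plum, reed, yew}, right has 7 {pear, rose, fig, daisy, lime, rye, kale}.
  Root yew: left subtree has 2 nodes {plum, reed}, right has 0 { }.
    Root reed: left subtree has 1 node {plum}, right has 0 { }.
  Root kale: left subtree has 6 nodes {pear, rose, fig, daisy, lime, rye}, right has 0 { }.
    Root lime: left subtree has 4 nodes {pear, rose, fig, daisy}, right has 1 {rye}.
      Root fig: left subtree has 2 nodes {pear, rose}, right has 1 {daisy}.
        Root rose: left subtree has 1 node {pear}, right has 0 { }.

sage yew reed plum kale lime fig rose pear daisy rye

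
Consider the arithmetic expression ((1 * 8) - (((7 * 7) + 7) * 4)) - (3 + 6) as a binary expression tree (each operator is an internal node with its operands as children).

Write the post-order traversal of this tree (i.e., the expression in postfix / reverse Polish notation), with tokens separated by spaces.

Post-order on an expression tree gives postfix notation: for each operator, emit left operand, right operand, then the operator.

1 8 * 7 7 * 7 + 4 * - 3 6 + -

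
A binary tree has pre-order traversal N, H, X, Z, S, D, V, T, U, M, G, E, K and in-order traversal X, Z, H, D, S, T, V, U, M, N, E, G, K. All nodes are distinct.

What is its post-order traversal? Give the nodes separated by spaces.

The first element of pre-order is the root; it splits in-order into left and right subtrees.
Root N: left subtree has 9 nodes {X, Z, H, D, S, T, V, U, M}, right has 3 {E, G, K}.
  Root H: left subtree has 2 nodes {X, Z}, right has 6 {D, S, T, V, U, M}.
    Root X: left subtree has 0 nodes { }, right has 1 {Z}.
    Root S: left subtree has 1 node {D}, right has 4 {T, V, U, M}.
      Root V: left subtree has 1 node {T}, right has 2 {U, M}.
        Root U: left subtree has 0 nodes { }, right has 1 {M}.
  Root G: left subtree has 1 node {E}, right has 1 {K}.

Z X D T M U V S H E K G N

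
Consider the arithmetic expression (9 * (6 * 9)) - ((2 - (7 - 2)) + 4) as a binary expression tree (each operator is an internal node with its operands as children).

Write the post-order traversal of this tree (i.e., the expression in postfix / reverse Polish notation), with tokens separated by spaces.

Post-order on an expression tree gives postfix notation: for each operator, emit left operand, right operand, then the operator.

9 6 9 * * 2 7 2 - - 4 + -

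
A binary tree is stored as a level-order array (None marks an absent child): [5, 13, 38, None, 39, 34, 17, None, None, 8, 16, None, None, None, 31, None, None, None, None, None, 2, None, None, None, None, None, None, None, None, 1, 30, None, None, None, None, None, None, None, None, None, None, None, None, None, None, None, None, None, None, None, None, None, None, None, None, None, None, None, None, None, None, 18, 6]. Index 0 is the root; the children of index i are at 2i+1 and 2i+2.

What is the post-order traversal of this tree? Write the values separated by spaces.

2 8 16 39 13 34 1 18 6 30 31 17 38 5

Post-order visits the left subtree, then the right subtree, then the node.
At 5: go left to 13.
  At 13: no left child.
  At 13: go right to 39.
    At 39: go left to 8.
      At 8: no left child.
      At 8: go right to 2.
        2 is a leaf — visit 2.
      Visit 8.
    At 39: go right to 16.
      16 is a leaf — visit 16.
    Visit 39.
  Visit 13.
At 5: go right to 38.
  At 38: go left to 34.
    34 is a leaf — visit 34.
  At 38: go right to 17.
    At 17: no left child.
    At 17: go right to 31.
      At 31: go left to 1.
        1 is a leaf — visit 1.
      At 31: go right to 30.
        At 30: go left to 18.
          18 is a leaf — visit 18.
        At 30: go right to 6.
          6 is a leaf — visit 6.
        Visit 30.
      Visit 31.
    Visit 17.
  Visit 38.
Visit 5.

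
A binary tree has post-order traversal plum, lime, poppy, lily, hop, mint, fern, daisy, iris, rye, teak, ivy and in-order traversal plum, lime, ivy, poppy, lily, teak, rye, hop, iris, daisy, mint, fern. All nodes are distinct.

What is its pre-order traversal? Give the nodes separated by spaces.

ivy lime plum teak lily poppy rye iris hop daisy fern mint

The last element of post-order is the root; it splits in-order into left and right subtrees.
Root ivy: left subtree has 2 nodes {plum, lime}, right has 9 {poppy, lily, teak, rye, hop, iris, daisy, mint, fern}.
  Root lime: left subtree has 1 node {plum}, right has 0 { }.
  Root teak: left subtree has 2 nodes {poppy, lily}, right has 6 {rye, hop, iris, daisy, mint, fern}.
    Root lily: left subtree has 1 node {poppy}, right has 0 { }.
    Root rye: left subtree has 0 nodes { }, right has 5 {hop, iris, daisy, mint, fern}.
      Root iris: left subtree has 1 node {hop}, right has 3 {daisy, mint, fern}.
        Root daisy: left subtree has 0 nodes { }, right has 2 {mint, fern}.
          Root fern: left subtree has 1 node {mint}, right has 0 { }.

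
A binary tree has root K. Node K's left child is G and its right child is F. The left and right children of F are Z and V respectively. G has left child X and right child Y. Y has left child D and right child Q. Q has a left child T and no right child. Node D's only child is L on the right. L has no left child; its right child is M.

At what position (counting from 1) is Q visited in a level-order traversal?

Level-order visits nodes level by level from the root, left to right within each level.
Level 0: K
Level 1: G, F
Level 2: X, Y, Z, V
Level 3: D, Q
Level 4: L, T
Level 5: M
Full level-order sequence: K, G, F, X, Y, Z, V, D, Q, L, T, M.

9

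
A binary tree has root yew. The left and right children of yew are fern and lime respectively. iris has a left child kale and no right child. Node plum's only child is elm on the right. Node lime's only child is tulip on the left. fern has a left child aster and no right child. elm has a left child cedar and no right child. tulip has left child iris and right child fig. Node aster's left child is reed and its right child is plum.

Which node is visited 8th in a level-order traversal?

Level-order visits nodes level by level from the root, left to right within each level.
Level 0: yew
Level 1: fern, lime
Level 2: aster, tulip
Level 3: reed, plum, iris, fig
Level 4: elm, kale
Level 5: cedar
Full level-order sequence: yew, fern, lime, aster, tulip, reed, plum, iris, fig, elm, kale, cedar.

iris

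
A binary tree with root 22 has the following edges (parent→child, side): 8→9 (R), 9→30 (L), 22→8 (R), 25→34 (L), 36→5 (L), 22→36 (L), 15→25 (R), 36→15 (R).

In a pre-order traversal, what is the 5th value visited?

Pre-order visits the node, then its left subtree, then its right subtree.
Visit 22.
At 22: go left to 36.
  Visit 36.
  At 36: go left to 5.
    5 is a leaf — visit 5.
  At 36: go right to 15.
    Visit 15.
    At 15: no left child.
    At 15: go right to 25.
      Visit 25.
      At 25: go left to 34.
        34 is a leaf — visit 34.
      At 25: no right child.
At 22: go right to 8.
  Visit 8.
  At 8: no left child.
  At 8: go right to 9.
    Visit 9.
    At 9: go left to 30.
      30 is a leaf — visit 30.
    At 9: no right child.
Full pre-order sequence: 22, 36, 5, 15, 25, 34, 8, 9, 30.

25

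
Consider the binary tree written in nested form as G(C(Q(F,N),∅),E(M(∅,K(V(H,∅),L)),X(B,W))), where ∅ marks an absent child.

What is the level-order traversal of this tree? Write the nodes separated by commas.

G, C, E, Q, M, X, F, N, K, B, W, V, L, H

Level-order visits nodes level by level from the root, left to right within each level.
Level 0: G
Level 1: C, E
Level 2: Q, M, X
Level 3: F, N, K, B, W
Level 4: V, L
Level 5: H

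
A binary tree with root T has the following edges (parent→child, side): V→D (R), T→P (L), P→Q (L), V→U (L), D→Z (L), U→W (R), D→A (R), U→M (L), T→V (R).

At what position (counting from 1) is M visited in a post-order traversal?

Post-order visits the left subtree, then the right subtree, then the node.
At T: go left to P.
  At P: go left to Q.
    Q is a leaf — visit Q.
  At P: no right child.
  Visit P.
At T: go right to V.
  At V: go left to U.
    At U: go left to M.
      M is a leaf — visit M.
    At U: go right to W.
      W is a leaf — visit W.
    Visit U.
  At V: go right to D.
    At D: go left to Z.
      Z is a leaf — visit Z.
    At D: go right to A.
      A is a leaf — visit A.
    Visit D.
  Visit V.
Visit T.
Full post-order sequence: Q, P, M, W, U, Z, A, D, V, T.

3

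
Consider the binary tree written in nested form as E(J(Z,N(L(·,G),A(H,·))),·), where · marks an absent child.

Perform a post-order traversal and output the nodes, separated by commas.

Post-order visits the left subtree, then the right subtree, then the node.
At E: go left to J.
  At J: go left to Z.
    Z is a leaf — visit Z.
  At J: go right to N.
    At N: go left to L.
      At L: no left child.
      At L: go right to G.
        G is a leaf — visit G.
      Visit L.
    At N: go right to A.
      At A: go left to H.
        H is a leaf — visit H.
      At A: no right child.
      Visit A.
    Visit N.
  Visit J.
At E: no right child.
Visit E.

Z, G, L, H, A, N, J, E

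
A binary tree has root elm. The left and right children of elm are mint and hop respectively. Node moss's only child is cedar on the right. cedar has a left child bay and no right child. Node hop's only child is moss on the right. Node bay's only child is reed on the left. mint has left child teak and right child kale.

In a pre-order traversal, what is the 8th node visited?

bay

Pre-order visits the node, then its left subtree, then its right subtree.
Visit elm.
At elm: go left to mint.
  Visit mint.
  At mint: go left to teak.
    teak is a leaf — visit teak.
  At mint: go right to kale.
    kale is a leaf — visit kale.
At elm: go right to hop.
  Visit hop.
  At hop: no left child.
  At hop: go right to moss.
    Visit moss.
    At moss: no left child.
    At moss: go right to cedar.
      Visit cedar.
      At cedar: go left to bay.
        Visit bay.
        At bay: go left to reed.
          reed is a leaf — visit reed.
        At bay: no right child.
      At cedar: no right child.
Full pre-order sequence: elm, mint, teak, kale, hop, moss, cedar, bay, reed.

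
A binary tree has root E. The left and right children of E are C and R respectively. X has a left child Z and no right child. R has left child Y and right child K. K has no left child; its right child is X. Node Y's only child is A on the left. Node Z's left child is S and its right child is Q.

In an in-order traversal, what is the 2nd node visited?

E

In-order visits the left subtree, then the node, then the right subtree.
At E: go left to C.
  C is a leaf — visit C.
Visit E.
At E: go right to R.
  At R: go left to Y.
    At Y: go left to A.
      A is a leaf — visit A.
    Visit Y.
    At Y: no right child.
  Visit R.
  At R: go right to K.
    At K: no left child.
    Visit K.
    At K: go right to X.
      At X: go left to Z.
        At Z: go left to S.
          S is a leaf — visit S.
        Visit Z.
        At Z: go right to Q.
          Q is a leaf — visit Q.
      Visit X.
      At X: no right child.
Full in-order sequence: C, E, A, Y, R, K, S, Z, Q, X.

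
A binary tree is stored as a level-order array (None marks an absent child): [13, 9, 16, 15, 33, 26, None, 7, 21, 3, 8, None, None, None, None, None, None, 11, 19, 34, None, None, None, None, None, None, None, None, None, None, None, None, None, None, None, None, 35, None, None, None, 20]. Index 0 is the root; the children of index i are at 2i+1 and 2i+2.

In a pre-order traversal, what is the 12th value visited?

20

Pre-order visits the node, then its left subtree, then its right subtree.
Visit 13.
At 13: go left to 9.
  Visit 9.
  At 9: go left to 15.
    Visit 15.
    At 15: go left to 7.
      7 is a leaf — visit 7.
    At 15: go right to 21.
      Visit 21.
      At 21: go left to 11.
        Visit 11.
        At 11: no left child.
        At 11: go right to 35.
          35 is a leaf — visit 35.
      At 21: go right to 19.
        19 is a leaf — visit 19.
  At 9: go right to 33.
    Visit 33.
    At 33: go left to 3.
      Visit 3.
      At 3: go left to 34.
        Visit 34.
        At 34: no left child.
        At 34: go right to 20.
          20 is a leaf — visit 20.
      At 3: no right child.
    At 33: go right to 8.
      8 is a leaf — visit 8.
At 13: go right to 16.
  Visit 16.
  At 16: go left to 26.
    26 is a leaf — visit 26.
  At 16: no right child.
Full pre-order sequence: 13, 9, 15, 7, 21, 11, 35, 19, 33, 3, 34, 20, 8, 16, 26.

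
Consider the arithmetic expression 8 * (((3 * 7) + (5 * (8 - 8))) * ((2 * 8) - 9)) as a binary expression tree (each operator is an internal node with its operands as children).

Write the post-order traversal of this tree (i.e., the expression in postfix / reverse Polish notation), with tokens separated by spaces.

8 3 7 * 5 8 8 - * + 2 8 * 9 - * *

Post-order on an expression tree gives postfix notation: for each operator, emit left operand, right operand, then the operator.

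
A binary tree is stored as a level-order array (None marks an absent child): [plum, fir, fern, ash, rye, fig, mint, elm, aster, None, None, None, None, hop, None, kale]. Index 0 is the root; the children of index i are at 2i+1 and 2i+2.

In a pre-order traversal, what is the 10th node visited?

mint

Pre-order visits the node, then its left subtree, then its right subtree.
Visit plum.
At plum: go left to fir.
  Visit fir.
  At fir: go left to ash.
    Visit ash.
    At ash: go left to elm.
      Visit elm.
      At elm: go left to kale.
        kale is a leaf — visit kale.
      At elm: no right child.
    At ash: go right to aster.
      aster is a leaf — visit aster.
  At fir: go right to rye.
    rye is a leaf — visit rye.
At plum: go right to fern.
  Visit fern.
  At fern: go left to fig.
    fig is a leaf — visit fig.
  At fern: go right to mint.
    Visit mint.
    At mint: go left to hop.
      hop is a leaf — visit hop.
    At mint: no right child.
Full pre-order sequence: plum, fir, ash, elm, kale, aster, rye, fern, fig, mint, hop.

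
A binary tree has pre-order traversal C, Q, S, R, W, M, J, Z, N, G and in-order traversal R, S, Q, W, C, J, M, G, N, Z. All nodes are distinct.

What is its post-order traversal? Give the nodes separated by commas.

The first element of pre-order is the root; it splits in-order into left and right subtrees.
Root C: left subtree has 4 nodes {R, S, Q, W}, right has 5 {J, M, G, N, Z}.
  Root Q: left subtree has 2 nodes {R, S}, right has 1 {W}.
    Root S: left subtree has 1 node {R}, right has 0 { }.
  Root M: left subtree has 1 node {J}, right has 3 {G, N, Z}.
    Root Z: left subtree has 2 nodes {G, N}, right has 0 { }.
      Root N: left subtree has 1 node {G}, right has 0 { }.

R, S, W, Q, J, G, N, Z, M, C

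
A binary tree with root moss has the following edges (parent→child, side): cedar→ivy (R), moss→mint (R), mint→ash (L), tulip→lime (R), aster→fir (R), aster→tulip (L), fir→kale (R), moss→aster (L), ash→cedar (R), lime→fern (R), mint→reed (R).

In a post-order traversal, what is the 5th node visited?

Post-order visits the left subtree, then the right subtree, then the node.
At moss: go left to aster.
  At aster: go left to tulip.
    At tulip: no left child.
    At tulip: go right to lime.
      At lime: no left child.
      At lime: go right to fern.
        fern is a leaf — visit fern.
      Visit lime.
    Visit tulip.
  At aster: go right to fir.
    At fir: no left child.
    At fir: go right to kale.
      kale is a leaf — visit kale.
    Visit fir.
  Visit aster.
At moss: go right to mint.
  At mint: go left to ash.
    At ash: no left child.
    At ash: go right to cedar.
      At cedar: no left child.
      At cedar: go right to ivy.
        ivy is a leaf — visit ivy.
      Visit cedar.
    Visit ash.
  At mint: go right to reed.
    reed is a leaf — visit reed.
  Visit mint.
Visit moss.
Full post-order sequence: fern, lime, tulip, kale, fir, aster, ivy, cedar, ash, reed, mint, moss.

fir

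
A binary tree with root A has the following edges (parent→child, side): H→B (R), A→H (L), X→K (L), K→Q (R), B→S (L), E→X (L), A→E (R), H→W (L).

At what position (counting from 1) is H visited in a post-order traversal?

Post-order visits the left subtree, then the right subtree, then the node.
At A: go left to H.
  At H: go left to W.
    W is a leaf — visit W.
  At H: go right to B.
    At B: go left to S.
      S is a leaf — visit S.
    At B: no right child.
    Visit B.
  Visit H.
At A: go right to E.
  At E: go left to X.
    At X: go left to K.
      At K: no left child.
      At K: go right to Q.
        Q is a leaf — visit Q.
      Visit K.
    At X: no right child.
    Visit X.
  At E: no right child.
  Visit E.
Visit A.
Full post-order sequence: W, S, B, H, Q, K, X, E, A.

4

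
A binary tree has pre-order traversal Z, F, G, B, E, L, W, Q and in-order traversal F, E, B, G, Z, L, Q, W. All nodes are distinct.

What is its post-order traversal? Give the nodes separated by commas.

E, B, G, F, Q, W, L, Z

The first element of pre-order is the root; it splits in-order into left and right subtrees.
Root Z: left subtree has 4 nodes {F, E, B, G}, right has 3 {L, Q, W}.
  Root F: left subtree has 0 nodes { }, right has 3 {E, B, G}.
    Root G: left subtree has 2 nodes {E, B}, right has 0 { }.
      Root B: left subtree has 1 node {E}, right has 0 { }.
  Root L: left subtree has 0 nodes { }, right has 2 {Q, W}.
    Root W: left subtree has 1 node {Q}, right has 0 { }.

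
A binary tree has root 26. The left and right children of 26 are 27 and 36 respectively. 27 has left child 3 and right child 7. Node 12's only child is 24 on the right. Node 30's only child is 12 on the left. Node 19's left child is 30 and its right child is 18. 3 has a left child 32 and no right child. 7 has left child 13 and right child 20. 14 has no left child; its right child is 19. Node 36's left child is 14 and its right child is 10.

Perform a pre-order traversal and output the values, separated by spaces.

Pre-order visits the node, then its left subtree, then its right subtree.
Visit 26.
At 26: go left to 27.
  Visit 27.
  At 27: go left to 3.
    Visit 3.
    At 3: go left to 32.
      32 is a leaf — visit 32.
    At 3: no right child.
  At 27: go right to 7.
    Visit 7.
    At 7: go left to 13.
      13 is a leaf — visit 13.
    At 7: go right to 20.
      20 is a leaf — visit 20.
At 26: go right to 36.
  Visit 36.
  At 36: go left to 14.
    Visit 14.
    At 14: no left child.
    At 14: go right to 19.
      Visit 19.
      At 19: go left to 30.
        Visit 30.
        At 30: go left to 12.
          Visit 12.
          At 12: no left child.
          At 12: go right to 24.
            24 is a leaf — visit 24.
        At 30: no right child.
      At 19: go right to 18.
        18 is a leaf — visit 18.
  At 36: go right to 10.
    10 is a leaf — visit 10.

26 27 3 32 7 13 20 36 14 19 30 12 24 18 10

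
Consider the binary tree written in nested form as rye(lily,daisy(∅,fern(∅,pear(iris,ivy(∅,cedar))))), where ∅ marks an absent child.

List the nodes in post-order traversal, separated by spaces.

lily iris cedar ivy pear fern daisy rye

Post-order visits the left subtree, then the right subtree, then the node.
At rye: go left to lily.
  lily is a leaf — visit lily.
At rye: go right to daisy.
  At daisy: no left child.
  At daisy: go right to fern.
    At fern: no left child.
    At fern: go right to pear.
      At pear: go left to iris.
        iris is a leaf — visit iris.
      At pear: go right to ivy.
        At ivy: no left child.
        At ivy: go right to cedar.
          cedar is a leaf — visit cedar.
        Visit ivy.
      Visit pear.
    Visit fern.
  Visit daisy.
Visit rye.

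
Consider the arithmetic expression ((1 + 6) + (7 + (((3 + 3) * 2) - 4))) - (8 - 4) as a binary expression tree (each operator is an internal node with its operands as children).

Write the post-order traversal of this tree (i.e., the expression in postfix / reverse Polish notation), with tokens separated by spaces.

1 6 + 7 3 3 + 2 * 4 - + + 8 4 - -

Post-order on an expression tree gives postfix notation: for each operator, emit left operand, right operand, then the operator.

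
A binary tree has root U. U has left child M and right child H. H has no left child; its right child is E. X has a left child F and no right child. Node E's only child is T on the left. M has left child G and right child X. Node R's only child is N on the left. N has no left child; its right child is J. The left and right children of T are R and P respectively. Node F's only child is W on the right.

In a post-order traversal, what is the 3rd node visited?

Post-order visits the left subtree, then the right subtree, then the node.
At U: go left to M.
  At M: go left to G.
    G is a leaf — visit G.
  At M: go right to X.
    At X: go left to F.
      At F: no left child.
      At F: go right to W.
        W is a leaf — visit W.
      Visit F.
    At X: no right child.
    Visit X.
  Visit M.
At U: go right to H.
  At H: no left child.
  At H: go right to E.
    At E: go left to T.
      At T: go left to R.
        At R: go left to N.
          At N: no left child.
          At N: go right to J.
            J is a leaf — visit J.
          Visit N.
        At R: no right child.
        Visit R.
      At T: go right to P.
        P is a leaf — visit P.
      Visit T.
    At E: no right child.
    Visit E.
  Visit H.
Visit U.
Full post-order sequence: G, W, F, X, M, J, N, R, P, T, E, H, U.

F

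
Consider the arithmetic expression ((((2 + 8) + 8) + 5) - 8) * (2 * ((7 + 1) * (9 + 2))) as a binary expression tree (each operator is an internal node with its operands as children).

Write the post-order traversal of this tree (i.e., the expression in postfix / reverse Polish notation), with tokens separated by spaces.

Post-order on an expression tree gives postfix notation: for each operator, emit left operand, right operand, then the operator.

2 8 + 8 + 5 + 8 - 2 7 1 + 9 2 + * * *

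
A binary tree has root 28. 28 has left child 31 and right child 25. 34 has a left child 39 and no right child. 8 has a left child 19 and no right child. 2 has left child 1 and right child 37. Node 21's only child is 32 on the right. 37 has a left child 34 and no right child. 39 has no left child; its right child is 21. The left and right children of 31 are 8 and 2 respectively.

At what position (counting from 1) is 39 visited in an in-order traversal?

6

In-order visits the left subtree, then the node, then the right subtree.
At 28: go left to 31.
  At 31: go left to 8.
    At 8: go left to 19.
      19 is a leaf — visit 19.
    Visit 8.
    At 8: no right child.
  Visit 31.
  At 31: go right to 2.
    At 2: go left to 1.
      1 is a leaf — visit 1.
    Visit 2.
    At 2: go right to 37.
      At 37: go left to 34.
        At 34: go left to 39.
          At 39: no left child.
          Visit 39.
          At 39: go right to 21.
            At 21: no left child.
            Visit 21.
            At 21: go right to 32.
              32 is a leaf — visit 32.
        Visit 34.
        At 34: no right child.
      Visit 37.
      At 37: no right child.
Visit 28.
At 28: go right to 25.
  25 is a leaf — visit 25.
Full in-order sequence: 19, 8, 31, 1, 2, 39, 21, 32, 34, 37, 28, 25.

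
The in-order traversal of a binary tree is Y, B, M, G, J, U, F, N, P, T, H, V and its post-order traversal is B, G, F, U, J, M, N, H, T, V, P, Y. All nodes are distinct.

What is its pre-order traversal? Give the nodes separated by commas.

Y, P, N, M, B, J, G, U, F, V, T, H

The last element of post-order is the root; it splits in-order into left and right subtrees.
Root Y: left subtree has 0 nodes { }, right has 11 {B, M, G, J, U, F, N, P, T, H, V}.
  Root P: left subtree has 7 nodes {B, M, G, J, U, F, N}, right has 3 {T, H, V}.
    Root N: left subtree has 6 nodes {B, M, G, J, U, F}, right has 0 { }.
      Root M: left subtree has 1 node {B}, right has 4 {G, J, U, F}.
        Root J: left subtree has 1 node {G}, right has 2 {U, F}.
          Root U: left subtree has 0 nodes { }, right has 1 {F}.
    Root V: left subtree has 2 nodes {T, H}, right has 0 { }.
      Root T: left subtree has 0 nodes { }, right has 1 {H}.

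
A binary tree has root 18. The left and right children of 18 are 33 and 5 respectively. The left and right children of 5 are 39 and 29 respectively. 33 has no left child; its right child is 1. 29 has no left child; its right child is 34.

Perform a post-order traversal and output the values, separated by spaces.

Post-order visits the left subtree, then the right subtree, then the node.
At 18: go left to 33.
  At 33: no left child.
  At 33: go right to 1.
    1 is a leaf — visit 1.
  Visit 33.
At 18: go right to 5.
  At 5: go left to 39.
    39 is a leaf — visit 39.
  At 5: go right to 29.
    At 29: no left child.
    At 29: go right to 34.
      34 is a leaf — visit 34.
    Visit 29.
  Visit 5.
Visit 18.

1 33 39 34 29 5 18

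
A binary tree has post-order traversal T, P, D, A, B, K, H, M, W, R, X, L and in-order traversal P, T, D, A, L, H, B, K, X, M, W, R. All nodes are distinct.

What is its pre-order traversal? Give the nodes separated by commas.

The last element of post-order is the root; it splits in-order into left and right subtrees.
Root L: left subtree has 4 nodes {P, T, D, A}, right has 7 {H, B, K, X, M, W, R}.
  Root A: left subtree has 3 nodes {P, T, D}, right has 0 { }.
    Root D: left subtree has 2 nodes {P, T}, right has 0 { }.
      Root P: left subtree has 0 nodes { }, right has 1 {T}.
  Root X: left subtree has 3 nodes {H, B, K}, right has 3 {M, W, R}.
    Root H: left subtree has 0 nodes { }, right has 2 {B, K}.
      Root K: left subtree has 1 node {B}, right has 0 { }.
    Root R: left subtree has 2 nodes {M, W}, right has 0 { }.
      Root W: left subtree has 1 node {M}, right has 0 { }.

L, A, D, P, T, X, H, K, B, R, W, M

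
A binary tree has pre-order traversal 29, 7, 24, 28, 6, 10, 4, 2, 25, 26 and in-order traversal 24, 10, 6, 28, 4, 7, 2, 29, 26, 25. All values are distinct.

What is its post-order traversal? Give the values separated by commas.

10, 6, 4, 28, 24, 2, 7, 26, 25, 29

The first element of pre-order is the root; it splits in-order into left and right subtrees.
Root 29: left subtree has 7 nodes {24, 10, 6, 28, 4, 7, 2}, right has 2 {26, 25}.
  Root 7: left subtree has 5 nodes {24, 10, 6, 28, 4}, right has 1 {2}.
    Root 24: left subtree has 0 nodes { }, right has 4 {10, 6, 28, 4}.
      Root 28: left subtree has 2 nodes {10, 6}, right has 1 {4}.
        Root 6: left subtree has 1 node {10}, right has 0 { }.
  Root 25: left subtree has 1 node {26}, right has 0 { }.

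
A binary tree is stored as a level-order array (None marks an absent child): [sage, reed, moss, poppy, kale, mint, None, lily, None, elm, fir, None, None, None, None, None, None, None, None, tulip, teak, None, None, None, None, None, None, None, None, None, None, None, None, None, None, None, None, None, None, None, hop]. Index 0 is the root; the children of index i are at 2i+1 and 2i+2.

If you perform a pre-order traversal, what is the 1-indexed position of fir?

Pre-order visits the node, then its left subtree, then its right subtree.
Visit sage.
At sage: go left to reed.
  Visit reed.
  At reed: go left to poppy.
    Visit poppy.
    At poppy: go left to lily.
      lily is a leaf — visit lily.
    At poppy: no right child.
  At reed: go right to kale.
    Visit kale.
    At kale: go left to elm.
      Visit elm.
      At elm: go left to tulip.
        Visit tulip.
        At tulip: no left child.
        At tulip: go right to hop.
          hop is a leaf — visit hop.
      At elm: go right to teak.
        teak is a leaf — visit teak.
    At kale: go right to fir.
      fir is a leaf — visit fir.
At sage: go right to moss.
  Visit moss.
  At moss: go left to mint.
    mint is a leaf — visit mint.
  At moss: no right child.
Full pre-order sequence: sage, reed, poppy, lily, kale, elm, tulip, hop, teak, fir, moss, mint.

10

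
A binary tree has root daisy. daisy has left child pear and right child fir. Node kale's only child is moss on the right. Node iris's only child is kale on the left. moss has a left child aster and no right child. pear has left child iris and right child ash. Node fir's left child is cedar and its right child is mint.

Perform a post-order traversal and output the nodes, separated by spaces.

Post-order visits the left subtree, then the right subtree, then the node.
At daisy: go left to pear.
  At pear: go left to iris.
    At iris: go left to kale.
      At kale: no left child.
      At kale: go right to moss.
        At moss: go left to aster.
          aster is a leaf — visit aster.
        At moss: no right child.
        Visit moss.
      Visit kale.
    At iris: no right child.
    Visit iris.
  At pear: go right to ash.
    ash is a leaf — visit ash.
  Visit pear.
At daisy: go right to fir.
  At fir: go left to cedar.
    cedar is a leaf — visit cedar.
  At fir: go right to mint.
    mint is a leaf — visit mint.
  Visit fir.
Visit daisy.

aster moss kale iris ash pear cedar mint fir daisy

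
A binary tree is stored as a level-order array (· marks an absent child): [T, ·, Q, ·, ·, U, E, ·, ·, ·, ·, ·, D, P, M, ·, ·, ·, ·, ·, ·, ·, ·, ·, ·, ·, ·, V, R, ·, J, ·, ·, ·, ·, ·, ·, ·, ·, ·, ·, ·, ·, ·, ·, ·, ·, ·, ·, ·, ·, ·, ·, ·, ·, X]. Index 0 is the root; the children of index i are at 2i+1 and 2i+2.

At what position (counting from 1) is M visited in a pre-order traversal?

10

Pre-order visits the node, then its left subtree, then its right subtree.
Visit T.
At T: no left child.
At T: go right to Q.
  Visit Q.
  At Q: go left to U.
    Visit U.
    At U: no left child.
    At U: go right to D.
      D is a leaf — visit D.
  At Q: go right to E.
    Visit E.
    At E: go left to P.
      Visit P.
      At P: go left to V.
        Visit V.
        At V: go left to X.
          X is a leaf — visit X.
        At V: no right child.
      At P: go right to R.
        R is a leaf — visit R.
    At E: go right to M.
      Visit M.
      At M: no left child.
      At M: go right to J.
        J is a leaf — visit J.
Full pre-order sequence: T, Q, U, D, E, P, V, X, R, M, J.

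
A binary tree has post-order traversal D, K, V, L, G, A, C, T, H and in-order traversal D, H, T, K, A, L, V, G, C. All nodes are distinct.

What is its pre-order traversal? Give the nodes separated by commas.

H, D, T, C, A, K, G, L, V

The last element of post-order is the root; it splits in-order into left and right subtrees.
Root H: left subtree has 1 node {D}, right has 7 {T, K, A, L, V, G, C}.
  Root T: left subtree has 0 nodes { }, right has 6 {K, A, L, V, G, C}.
    Root C: left subtree has 5 nodes {K, A, L, V, G}, right has 0 { }.
      Root A: left subtree has 1 node {K}, right has 3 {L, V, G}.
        Root G: left subtree has 2 nodes {L, V}, right has 0 { }.
          Root L: left subtree has 0 nodes { }, right has 1 {V}.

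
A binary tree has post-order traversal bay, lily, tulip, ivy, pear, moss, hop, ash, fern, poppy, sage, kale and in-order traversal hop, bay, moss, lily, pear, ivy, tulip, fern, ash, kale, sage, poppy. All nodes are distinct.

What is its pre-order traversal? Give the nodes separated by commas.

The last element of post-order is the root; it splits in-order into left and right subtrees.
Root kale: left subtree has 9 nodes {hop, bay, moss, lily, pear, ivy, tulip, fern, ash}, right has 2 {sage, poppy}.
  Root fern: left subtree has 7 nodes {hop, bay, moss, lily, pear, ivy, tulip}, right has 1 {ash}.
    Root hop: left subtree has 0 nodes { }, right has 6 {bay, moss, lily, pear, ivy, tulip}.
      Root moss: left subtree has 1 node {bay}, right has 4 {lily, pear, ivy, tulip}.
        Root pear: left subtree has 1 node {lily}, right has 2 {ivy, tulip}.
          Root ivy: left subtree has 0 nodes { }, right has 1 {tulip}.
  Root sage: left subtree has 0 nodes { }, right has 1 {poppy}.

kale, fern, hop, moss, bay, pear, lily, ivy, tulip, ash, sage, poppy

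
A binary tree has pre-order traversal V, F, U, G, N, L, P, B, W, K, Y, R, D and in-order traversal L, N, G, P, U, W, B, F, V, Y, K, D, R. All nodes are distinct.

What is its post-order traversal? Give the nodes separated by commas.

L, N, P, G, W, B, U, F, Y, D, R, K, V

The first element of pre-order is the root; it splits in-order into left and right subtrees.
Root V: left subtree has 8 nodes {L, N, G, P, U, W, B, F}, right has 4 {Y, K, D, R}.
  Root F: left subtree has 7 nodes {L, N, G, P, U, W, B}, right has 0 { }.
    Root U: left subtree has 4 nodes {L, N, G, P}, right has 2 {W, B}.
      Root G: left subtree has 2 nodes {L, N}, right has 1 {P}.
        Root N: left subtree has 1 node {L}, right has 0 { }.
      Root B: left subtree has 1 node {W}, right has 0 { }.
  Root K: left subtree has 1 node {Y}, right has 2 {D, R}.
    Root R: left subtree has 1 node {D}, right has 0 { }.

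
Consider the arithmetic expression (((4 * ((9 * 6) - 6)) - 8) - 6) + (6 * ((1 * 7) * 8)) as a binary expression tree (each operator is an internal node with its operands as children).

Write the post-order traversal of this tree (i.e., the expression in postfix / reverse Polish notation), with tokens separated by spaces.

4 9 6 * 6 - * 8 - 6 - 6 1 7 * 8 * * +

Post-order on an expression tree gives postfix notation: for each operator, emit left operand, right operand, then the operator.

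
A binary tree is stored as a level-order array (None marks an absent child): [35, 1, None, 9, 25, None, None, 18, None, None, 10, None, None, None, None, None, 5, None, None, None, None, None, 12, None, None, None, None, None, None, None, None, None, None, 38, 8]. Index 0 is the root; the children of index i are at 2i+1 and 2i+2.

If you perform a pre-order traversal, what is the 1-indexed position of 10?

Pre-order visits the node, then its left subtree, then its right subtree.
Visit 35.
At 35: go left to 1.
  Visit 1.
  At 1: go left to 9.
    Visit 9.
    At 9: go left to 18.
      Visit 18.
      At 18: no left child.
      At 18: go right to 5.
        Visit 5.
        At 5: go left to 38.
          38 is a leaf — visit 38.
        At 5: go right to 8.
          8 is a leaf — visit 8.
    At 9: no right child.
  At 1: go right to 25.
    Visit 25.
    At 25: no left child.
    At 25: go right to 10.
      Visit 10.
      At 10: no left child.
      At 10: go right to 12.
        12 is a leaf — visit 12.
At 35: no right child.
Full pre-order sequence: 35, 1, 9, 18, 5, 38, 8, 25, 10, 12.

9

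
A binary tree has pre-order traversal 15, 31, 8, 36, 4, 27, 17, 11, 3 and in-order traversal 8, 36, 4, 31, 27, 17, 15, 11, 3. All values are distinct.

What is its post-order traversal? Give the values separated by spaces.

The first element of pre-order is the root; it splits in-order into left and right subtrees.
Root 15: left subtree has 6 nodes {8, 36, 4, 31, 27, 17}, right has 2 {11, 3}.
  Root 31: left subtree has 3 nodes {8, 36, 4}, right has 2 {27, 17}.
    Root 8: left subtree has 0 nodes { }, right has 2 {36, 4}.
      Root 36: left subtree has 0 nodes { }, right has 1 {4}.
    Root 27: left subtree has 0 nodes { }, right has 1 {17}.
  Root 11: left subtree has 0 nodes { }, right has 1 {3}.

4 36 8 17 27 31 3 11 15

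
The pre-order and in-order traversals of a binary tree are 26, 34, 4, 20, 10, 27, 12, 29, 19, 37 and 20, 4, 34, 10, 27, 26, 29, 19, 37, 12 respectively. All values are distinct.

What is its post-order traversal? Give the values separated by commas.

The first element of pre-order is the root; it splits in-order into left and right subtrees.
Root 26: left subtree has 5 nodes {20, 4, 34, 10, 27}, right has 4 {29, 19, 37, 12}.
  Root 34: left subtree has 2 nodes {20, 4}, right has 2 {10, 27}.
    Root 4: left subtree has 1 node {20}, right has 0 { }.
    Root 10: left subtree has 0 nodes { }, right has 1 {27}.
  Root 12: left subtree has 3 nodes {29, 19, 37}, right has 0 { }.
    Root 29: left subtree has 0 nodes { }, right has 2 {19, 37}.
      Root 19: left subtree has 0 nodes { }, right has 1 {37}.

20, 4, 27, 10, 34, 37, 19, 29, 12, 26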